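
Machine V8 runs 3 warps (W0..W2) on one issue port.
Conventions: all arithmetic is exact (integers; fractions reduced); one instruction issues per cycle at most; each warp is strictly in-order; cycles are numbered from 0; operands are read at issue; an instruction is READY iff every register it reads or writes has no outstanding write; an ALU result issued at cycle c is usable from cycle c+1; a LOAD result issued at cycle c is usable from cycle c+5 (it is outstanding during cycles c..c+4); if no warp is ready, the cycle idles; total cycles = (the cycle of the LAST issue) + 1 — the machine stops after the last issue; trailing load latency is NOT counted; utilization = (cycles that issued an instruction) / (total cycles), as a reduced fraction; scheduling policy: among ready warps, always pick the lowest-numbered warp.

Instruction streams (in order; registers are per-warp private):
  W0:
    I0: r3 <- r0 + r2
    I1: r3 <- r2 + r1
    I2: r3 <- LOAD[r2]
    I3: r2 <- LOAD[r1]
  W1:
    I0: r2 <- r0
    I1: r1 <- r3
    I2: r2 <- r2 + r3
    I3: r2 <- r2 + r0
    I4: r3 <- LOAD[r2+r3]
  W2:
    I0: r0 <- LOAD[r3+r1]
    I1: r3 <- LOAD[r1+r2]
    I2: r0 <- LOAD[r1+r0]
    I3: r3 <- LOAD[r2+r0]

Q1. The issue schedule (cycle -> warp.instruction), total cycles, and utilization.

cycle 0: W0.I0
cycle 1: W0.I1
cycle 2: W0.I2
cycle 3: W0.I3
cycle 4: W1.I0
cycle 5: W1.I1
cycle 6: W1.I2
cycle 7: W1.I3
cycle 8: W1.I4
cycle 9: W2.I0
cycle 10: W2.I1
cycle 11: idle
cycle 12: idle
cycle 13: idle
cycle 14: W2.I2
cycle 15: idle
cycle 16: idle
cycle 17: idle
cycle 18: idle
cycle 19: W2.I3

Answer: 20 cycles, utilization 13/20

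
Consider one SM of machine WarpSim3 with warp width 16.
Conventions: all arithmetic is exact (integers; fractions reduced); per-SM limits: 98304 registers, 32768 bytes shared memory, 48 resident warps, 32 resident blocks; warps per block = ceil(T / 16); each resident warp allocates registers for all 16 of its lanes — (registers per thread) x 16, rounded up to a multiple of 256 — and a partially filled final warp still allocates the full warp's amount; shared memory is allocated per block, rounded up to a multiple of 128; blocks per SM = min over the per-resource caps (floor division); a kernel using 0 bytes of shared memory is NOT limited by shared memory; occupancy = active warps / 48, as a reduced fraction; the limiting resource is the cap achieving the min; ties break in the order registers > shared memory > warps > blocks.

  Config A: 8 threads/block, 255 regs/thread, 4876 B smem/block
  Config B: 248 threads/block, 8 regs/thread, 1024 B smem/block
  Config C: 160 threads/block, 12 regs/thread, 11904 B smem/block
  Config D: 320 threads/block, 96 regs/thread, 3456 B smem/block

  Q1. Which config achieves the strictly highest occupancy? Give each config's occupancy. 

occupancies: A 1/8, B 1, C 5/12, D 5/6

Answer: B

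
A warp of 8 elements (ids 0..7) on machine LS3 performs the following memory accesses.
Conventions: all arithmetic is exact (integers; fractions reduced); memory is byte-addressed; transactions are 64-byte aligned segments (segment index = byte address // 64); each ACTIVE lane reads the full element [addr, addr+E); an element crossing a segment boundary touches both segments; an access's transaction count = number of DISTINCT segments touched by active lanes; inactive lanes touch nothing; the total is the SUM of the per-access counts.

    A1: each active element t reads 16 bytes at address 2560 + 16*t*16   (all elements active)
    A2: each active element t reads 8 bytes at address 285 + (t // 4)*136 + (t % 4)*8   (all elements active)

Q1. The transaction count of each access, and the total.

A1: 8 transactions
A2: 3 transactions

Answer: 8,3; total 11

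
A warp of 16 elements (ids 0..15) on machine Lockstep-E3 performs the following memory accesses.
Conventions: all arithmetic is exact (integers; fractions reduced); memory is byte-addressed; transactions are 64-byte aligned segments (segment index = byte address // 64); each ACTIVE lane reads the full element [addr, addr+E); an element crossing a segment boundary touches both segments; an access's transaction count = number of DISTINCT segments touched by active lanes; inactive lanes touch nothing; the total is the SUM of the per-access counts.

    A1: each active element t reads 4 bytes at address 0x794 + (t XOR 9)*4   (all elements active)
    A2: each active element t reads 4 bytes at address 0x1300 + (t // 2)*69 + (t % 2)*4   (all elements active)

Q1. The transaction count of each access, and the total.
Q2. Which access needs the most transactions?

A1: 2 transactions
A2: 8 transactions

Answer: 2,8; total 10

Answer: A2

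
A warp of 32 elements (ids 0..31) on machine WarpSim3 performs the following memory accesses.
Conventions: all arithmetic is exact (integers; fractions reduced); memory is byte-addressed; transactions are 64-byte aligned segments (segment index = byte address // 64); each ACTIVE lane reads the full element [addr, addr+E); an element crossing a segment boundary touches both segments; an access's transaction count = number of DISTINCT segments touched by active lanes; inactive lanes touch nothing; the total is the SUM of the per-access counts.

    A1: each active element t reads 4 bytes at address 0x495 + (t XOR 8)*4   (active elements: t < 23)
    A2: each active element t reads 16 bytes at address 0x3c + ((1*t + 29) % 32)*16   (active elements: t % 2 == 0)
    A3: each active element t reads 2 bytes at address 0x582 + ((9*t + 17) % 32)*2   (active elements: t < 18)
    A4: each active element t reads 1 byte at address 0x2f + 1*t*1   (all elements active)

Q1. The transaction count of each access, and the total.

A1: 3 transactions
A2: 8 transactions
A3: 1 transaction
A4: 2 transactions

Answer: 3,8,1,2; total 14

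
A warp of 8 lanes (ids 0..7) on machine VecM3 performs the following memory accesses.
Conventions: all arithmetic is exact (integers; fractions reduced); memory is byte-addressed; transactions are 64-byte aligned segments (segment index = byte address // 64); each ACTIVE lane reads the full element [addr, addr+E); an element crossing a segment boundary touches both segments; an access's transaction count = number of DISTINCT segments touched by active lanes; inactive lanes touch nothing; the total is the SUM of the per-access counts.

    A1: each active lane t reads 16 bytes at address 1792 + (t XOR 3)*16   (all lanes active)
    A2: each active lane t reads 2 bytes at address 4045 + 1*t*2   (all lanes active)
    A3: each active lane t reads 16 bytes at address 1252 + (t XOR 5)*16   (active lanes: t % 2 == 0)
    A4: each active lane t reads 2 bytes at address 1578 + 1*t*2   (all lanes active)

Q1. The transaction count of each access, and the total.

A1: 2 transactions
A2: 1 transaction
A3: 3 transactions
A4: 1 transaction

Answer: 2,1,3,1; total 7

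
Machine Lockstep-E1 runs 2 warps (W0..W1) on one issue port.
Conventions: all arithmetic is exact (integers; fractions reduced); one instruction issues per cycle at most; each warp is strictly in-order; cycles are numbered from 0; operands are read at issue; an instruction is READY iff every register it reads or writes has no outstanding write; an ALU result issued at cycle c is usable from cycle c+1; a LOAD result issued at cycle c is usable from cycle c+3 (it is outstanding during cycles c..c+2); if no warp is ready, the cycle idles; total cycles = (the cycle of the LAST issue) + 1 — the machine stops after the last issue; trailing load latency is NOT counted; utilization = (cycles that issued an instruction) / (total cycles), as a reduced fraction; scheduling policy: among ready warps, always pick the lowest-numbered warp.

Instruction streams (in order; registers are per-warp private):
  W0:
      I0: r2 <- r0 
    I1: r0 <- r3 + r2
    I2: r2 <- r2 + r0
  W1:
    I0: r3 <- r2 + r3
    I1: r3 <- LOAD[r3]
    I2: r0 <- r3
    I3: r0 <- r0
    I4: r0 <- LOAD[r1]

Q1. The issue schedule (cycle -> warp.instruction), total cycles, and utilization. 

cycle 0: W0.I0
cycle 1: W0.I1
cycle 2: W0.I2
cycle 3: W1.I0
cycle 4: W1.I1
cycle 5: idle
cycle 6: idle
cycle 7: W1.I2
cycle 8: W1.I3
cycle 9: W1.I4

Answer: 10 cycles, utilization 4/5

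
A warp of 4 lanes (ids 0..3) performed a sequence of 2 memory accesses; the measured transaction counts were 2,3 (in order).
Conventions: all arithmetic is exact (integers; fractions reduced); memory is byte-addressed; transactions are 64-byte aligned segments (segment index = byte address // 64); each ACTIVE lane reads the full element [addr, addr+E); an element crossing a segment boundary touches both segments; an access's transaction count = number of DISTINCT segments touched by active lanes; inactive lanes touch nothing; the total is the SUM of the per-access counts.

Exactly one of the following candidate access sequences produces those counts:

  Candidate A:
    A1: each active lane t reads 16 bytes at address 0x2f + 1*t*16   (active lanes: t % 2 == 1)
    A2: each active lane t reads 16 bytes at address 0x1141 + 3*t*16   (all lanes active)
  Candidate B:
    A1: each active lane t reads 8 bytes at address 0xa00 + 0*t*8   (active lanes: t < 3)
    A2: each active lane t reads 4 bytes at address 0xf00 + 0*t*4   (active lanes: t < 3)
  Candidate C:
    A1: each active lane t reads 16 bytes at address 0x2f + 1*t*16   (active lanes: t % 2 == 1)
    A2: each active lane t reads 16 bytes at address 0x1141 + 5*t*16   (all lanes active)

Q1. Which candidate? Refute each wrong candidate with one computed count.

B: A1 gives 1 transaction, not 2
C: A2 gives 5 transactions, not 3
A: all counts match (2,3)

Answer: A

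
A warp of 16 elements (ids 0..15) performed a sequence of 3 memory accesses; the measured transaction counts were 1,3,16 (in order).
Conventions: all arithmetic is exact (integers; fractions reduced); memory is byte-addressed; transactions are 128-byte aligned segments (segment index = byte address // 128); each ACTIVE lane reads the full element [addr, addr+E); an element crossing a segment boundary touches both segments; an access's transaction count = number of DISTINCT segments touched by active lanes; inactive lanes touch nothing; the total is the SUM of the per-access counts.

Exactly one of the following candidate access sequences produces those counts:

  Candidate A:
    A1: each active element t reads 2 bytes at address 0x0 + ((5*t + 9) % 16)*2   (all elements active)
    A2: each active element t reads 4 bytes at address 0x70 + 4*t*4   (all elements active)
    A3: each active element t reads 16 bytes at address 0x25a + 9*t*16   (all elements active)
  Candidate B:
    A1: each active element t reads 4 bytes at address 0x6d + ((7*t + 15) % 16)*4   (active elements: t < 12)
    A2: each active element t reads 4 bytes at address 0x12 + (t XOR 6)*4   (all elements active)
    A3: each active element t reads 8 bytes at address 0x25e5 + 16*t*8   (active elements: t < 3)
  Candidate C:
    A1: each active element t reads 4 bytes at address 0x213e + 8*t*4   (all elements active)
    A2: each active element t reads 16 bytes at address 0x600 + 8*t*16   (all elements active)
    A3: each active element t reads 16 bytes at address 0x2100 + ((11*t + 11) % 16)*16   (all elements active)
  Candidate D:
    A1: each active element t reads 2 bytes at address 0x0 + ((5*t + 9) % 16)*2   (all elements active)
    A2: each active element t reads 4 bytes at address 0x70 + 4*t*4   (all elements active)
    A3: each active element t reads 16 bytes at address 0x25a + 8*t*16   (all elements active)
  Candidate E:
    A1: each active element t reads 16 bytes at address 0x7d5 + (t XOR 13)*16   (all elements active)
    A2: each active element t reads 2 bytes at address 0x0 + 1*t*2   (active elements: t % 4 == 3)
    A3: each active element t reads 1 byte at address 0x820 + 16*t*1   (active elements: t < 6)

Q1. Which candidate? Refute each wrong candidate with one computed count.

A: A3 gives 18 transactions, not 16
B: A1 gives 2 transactions, not 1
C: A1 gives 5 transactions, not 1
E: A1 gives 3 transactions, not 1
D: all counts match (1,3,16)

Answer: D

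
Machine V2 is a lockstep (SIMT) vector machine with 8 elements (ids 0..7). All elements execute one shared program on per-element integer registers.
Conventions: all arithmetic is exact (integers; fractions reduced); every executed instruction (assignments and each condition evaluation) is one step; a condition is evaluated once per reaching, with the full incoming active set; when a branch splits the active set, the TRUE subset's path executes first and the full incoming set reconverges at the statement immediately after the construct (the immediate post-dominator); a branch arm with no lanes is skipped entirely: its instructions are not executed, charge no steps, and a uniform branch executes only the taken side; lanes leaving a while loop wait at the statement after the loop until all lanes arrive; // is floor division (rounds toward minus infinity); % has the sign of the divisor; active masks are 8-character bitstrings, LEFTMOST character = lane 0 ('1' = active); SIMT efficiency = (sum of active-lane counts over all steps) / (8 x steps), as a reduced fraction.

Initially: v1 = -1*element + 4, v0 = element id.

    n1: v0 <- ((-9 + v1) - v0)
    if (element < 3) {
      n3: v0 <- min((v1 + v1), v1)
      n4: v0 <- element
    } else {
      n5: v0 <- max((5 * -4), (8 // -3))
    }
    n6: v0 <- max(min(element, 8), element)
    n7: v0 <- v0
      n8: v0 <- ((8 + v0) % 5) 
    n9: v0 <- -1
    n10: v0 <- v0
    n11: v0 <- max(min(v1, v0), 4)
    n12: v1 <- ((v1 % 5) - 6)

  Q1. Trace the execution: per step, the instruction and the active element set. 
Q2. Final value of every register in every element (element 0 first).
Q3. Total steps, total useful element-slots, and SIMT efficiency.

step 0: v0 <- ((-9 + v1) - v0)       11111111
step 1: eval (element < 3)           11111111
step 2: v0 <- min((v1 + v1), v1)     11100000
step 3: v0 <- element                11100000
step 4: v0 <- max((5 * -4), (8 // -3)) 00011111
step 5: v0 <- max(min(element, 8), element) 11111111
step 6: v0 <- v0                     11111111
step 7: v0 <- ((8 + v0) % 5)         11111111
step 8: v0 <- -1                     11111111
step 9: v0 <- v0                     11111111
step 10: v0 <- max(min(v1, v0), 4)    11111111
step 11: v1 <- ((v1 % 5) - 6)         11111111

Answer: 12 steps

v1: -2,-3,-4,-5,-6,-2,-3,-4
v0: 4,4,4,4,4,4,4,4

steps = 12; useful = 83; efficiency = 83/96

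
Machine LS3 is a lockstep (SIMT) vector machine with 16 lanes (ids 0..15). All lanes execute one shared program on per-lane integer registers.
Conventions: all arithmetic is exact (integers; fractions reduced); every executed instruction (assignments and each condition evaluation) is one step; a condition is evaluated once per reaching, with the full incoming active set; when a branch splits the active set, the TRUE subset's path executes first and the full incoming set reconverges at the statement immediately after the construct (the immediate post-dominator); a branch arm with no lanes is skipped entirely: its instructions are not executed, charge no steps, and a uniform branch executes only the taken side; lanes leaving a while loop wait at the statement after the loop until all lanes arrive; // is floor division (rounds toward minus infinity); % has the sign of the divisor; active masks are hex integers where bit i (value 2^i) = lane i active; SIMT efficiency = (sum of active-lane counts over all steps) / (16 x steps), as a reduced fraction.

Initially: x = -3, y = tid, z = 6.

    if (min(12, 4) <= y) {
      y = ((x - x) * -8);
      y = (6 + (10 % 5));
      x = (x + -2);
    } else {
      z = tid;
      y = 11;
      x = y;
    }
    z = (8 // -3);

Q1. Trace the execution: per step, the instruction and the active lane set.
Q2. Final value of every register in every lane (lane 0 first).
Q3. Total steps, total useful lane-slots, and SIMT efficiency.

step 0: eval (min(12, 4) <= y)       0xffff
step 1: y <- ((x - x) * -8)          0xfff0
step 2: y <- (6 + (10 % 5))          0xfff0
step 3: x <- (x + -2)                0xfff0
step 4: z <- tid                     0x000f
step 5: y <- 11                      0x000f
step 6: x <- y                       0x000f
step 7: z <- (8 // -3)               0xffff

Answer: 8 steps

x: 11,11,11,11,-5,-5,-5,-5,-5,-5,-5,-5,-5,-5,-5,-5
y: 11,11,11,11,6,6,6,6,6,6,6,6,6,6,6,6
z: -3,-3,-3,-3,-3,-3,-3,-3,-3,-3,-3,-3,-3,-3,-3,-3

steps = 8; useful = 80; efficiency = 80/128 = 5/8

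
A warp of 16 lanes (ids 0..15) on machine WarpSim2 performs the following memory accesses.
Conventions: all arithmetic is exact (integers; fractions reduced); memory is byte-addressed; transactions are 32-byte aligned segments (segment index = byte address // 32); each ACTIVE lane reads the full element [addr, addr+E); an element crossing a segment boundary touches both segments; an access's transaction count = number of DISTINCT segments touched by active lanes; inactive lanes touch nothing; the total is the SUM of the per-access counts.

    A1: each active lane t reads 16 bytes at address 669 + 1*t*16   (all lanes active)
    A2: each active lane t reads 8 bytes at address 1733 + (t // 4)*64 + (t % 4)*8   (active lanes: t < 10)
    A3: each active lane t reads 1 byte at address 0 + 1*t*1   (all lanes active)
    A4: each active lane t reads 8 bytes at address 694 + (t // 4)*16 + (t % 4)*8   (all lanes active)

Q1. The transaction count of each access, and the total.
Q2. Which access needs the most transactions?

A1: 9 transactions
A2: 5 transactions
A3: 1 transaction
A4: 4 transactions

Answer: 9,5,1,4; total 19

Answer: A1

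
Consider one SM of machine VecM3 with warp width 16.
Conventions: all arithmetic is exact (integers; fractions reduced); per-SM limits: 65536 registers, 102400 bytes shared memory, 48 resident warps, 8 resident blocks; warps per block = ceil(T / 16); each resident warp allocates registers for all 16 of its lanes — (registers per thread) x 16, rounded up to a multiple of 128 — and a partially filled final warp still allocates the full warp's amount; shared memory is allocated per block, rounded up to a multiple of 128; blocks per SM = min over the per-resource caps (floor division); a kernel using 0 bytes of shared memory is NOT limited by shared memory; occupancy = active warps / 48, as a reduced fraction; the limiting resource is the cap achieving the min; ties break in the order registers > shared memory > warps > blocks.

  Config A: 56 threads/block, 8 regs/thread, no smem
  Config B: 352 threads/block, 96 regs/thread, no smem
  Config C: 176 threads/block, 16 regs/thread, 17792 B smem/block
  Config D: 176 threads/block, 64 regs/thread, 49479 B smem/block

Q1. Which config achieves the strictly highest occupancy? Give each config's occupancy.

occupancies: A 2/3, B 11/24, C 11/12, D 11/24

Answer: C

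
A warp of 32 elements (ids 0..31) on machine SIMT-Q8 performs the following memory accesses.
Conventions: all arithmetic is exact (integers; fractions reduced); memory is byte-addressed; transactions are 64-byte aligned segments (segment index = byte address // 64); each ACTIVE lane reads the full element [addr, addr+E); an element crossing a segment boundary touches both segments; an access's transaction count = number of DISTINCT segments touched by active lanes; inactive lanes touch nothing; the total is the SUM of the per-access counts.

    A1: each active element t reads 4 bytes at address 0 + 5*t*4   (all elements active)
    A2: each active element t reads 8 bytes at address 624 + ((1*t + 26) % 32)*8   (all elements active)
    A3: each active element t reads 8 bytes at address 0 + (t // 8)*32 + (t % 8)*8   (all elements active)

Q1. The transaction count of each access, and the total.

A1: 10 transactions
A2: 5 transactions
A3: 3 transactions

Answer: 10,5,3; total 18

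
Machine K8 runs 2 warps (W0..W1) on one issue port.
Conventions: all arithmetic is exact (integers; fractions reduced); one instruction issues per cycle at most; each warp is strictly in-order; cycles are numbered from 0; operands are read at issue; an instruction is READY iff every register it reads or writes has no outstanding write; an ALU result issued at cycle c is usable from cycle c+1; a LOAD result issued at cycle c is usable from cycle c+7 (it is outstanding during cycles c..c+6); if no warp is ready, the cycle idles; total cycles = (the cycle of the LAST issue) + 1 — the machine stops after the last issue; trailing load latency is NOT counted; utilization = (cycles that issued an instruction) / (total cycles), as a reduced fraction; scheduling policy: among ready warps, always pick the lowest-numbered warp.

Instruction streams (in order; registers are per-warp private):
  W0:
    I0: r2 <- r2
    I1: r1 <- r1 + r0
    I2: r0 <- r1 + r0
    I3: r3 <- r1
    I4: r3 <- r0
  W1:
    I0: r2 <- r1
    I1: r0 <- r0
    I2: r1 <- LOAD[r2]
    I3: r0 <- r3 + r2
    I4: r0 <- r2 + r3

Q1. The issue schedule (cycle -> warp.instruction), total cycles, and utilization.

cycle 0: W0.I0
cycle 1: W0.I1
cycle 2: W0.I2
cycle 3: W0.I3
cycle 4: W0.I4
cycle 5: W1.I0
cycle 6: W1.I1
cycle 7: W1.I2
cycle 8: W1.I3
cycle 9: W1.I4

Answer: 10 cycles, utilization 1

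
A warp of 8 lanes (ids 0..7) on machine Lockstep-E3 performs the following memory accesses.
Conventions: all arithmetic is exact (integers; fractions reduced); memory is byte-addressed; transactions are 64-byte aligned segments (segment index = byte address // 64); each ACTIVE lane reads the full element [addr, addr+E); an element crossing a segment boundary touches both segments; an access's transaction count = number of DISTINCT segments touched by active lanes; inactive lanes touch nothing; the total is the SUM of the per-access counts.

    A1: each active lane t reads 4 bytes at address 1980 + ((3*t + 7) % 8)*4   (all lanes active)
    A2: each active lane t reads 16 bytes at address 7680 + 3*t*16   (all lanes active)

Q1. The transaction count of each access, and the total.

A1: 2 transactions
A2: 6 transactions

Answer: 2,6; total 8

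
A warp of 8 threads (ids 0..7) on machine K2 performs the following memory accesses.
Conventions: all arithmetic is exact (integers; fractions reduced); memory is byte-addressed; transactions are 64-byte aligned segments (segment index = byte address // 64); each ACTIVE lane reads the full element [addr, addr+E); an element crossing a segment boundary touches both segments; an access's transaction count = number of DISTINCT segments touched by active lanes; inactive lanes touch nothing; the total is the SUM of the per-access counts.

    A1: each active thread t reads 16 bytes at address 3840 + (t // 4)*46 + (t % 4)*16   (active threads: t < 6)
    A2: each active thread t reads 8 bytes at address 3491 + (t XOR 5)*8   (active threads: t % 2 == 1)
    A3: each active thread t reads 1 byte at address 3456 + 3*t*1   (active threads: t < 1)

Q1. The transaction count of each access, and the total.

A1: 2 transactions
A2: 2 transactions
A3: 1 transaction

Answer: 2,2,1; total 5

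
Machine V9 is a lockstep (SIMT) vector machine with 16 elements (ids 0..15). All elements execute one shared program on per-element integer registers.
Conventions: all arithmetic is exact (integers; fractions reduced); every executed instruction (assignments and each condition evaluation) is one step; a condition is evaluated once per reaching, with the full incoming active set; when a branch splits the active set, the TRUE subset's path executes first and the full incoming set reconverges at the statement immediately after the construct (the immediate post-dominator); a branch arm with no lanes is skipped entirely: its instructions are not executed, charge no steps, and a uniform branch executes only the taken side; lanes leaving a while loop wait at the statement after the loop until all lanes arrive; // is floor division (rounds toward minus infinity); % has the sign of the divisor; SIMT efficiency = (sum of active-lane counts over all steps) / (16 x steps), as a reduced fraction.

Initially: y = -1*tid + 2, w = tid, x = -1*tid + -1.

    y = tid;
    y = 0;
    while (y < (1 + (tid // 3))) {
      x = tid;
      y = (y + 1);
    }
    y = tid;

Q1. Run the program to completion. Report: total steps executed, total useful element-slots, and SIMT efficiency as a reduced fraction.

Answer: 22 steps, 217 useful, 217/352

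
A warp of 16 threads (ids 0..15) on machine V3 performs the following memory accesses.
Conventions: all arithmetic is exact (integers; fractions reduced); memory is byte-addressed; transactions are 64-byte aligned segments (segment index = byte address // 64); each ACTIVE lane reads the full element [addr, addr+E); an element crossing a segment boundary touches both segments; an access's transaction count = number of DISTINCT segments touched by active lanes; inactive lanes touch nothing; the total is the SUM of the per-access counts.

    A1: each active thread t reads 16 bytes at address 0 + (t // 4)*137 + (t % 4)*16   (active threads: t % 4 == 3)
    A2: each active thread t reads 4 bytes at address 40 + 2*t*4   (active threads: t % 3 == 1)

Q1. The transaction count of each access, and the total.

A1: 5 transactions
A2: 3 transactions

Answer: 5,3; total 8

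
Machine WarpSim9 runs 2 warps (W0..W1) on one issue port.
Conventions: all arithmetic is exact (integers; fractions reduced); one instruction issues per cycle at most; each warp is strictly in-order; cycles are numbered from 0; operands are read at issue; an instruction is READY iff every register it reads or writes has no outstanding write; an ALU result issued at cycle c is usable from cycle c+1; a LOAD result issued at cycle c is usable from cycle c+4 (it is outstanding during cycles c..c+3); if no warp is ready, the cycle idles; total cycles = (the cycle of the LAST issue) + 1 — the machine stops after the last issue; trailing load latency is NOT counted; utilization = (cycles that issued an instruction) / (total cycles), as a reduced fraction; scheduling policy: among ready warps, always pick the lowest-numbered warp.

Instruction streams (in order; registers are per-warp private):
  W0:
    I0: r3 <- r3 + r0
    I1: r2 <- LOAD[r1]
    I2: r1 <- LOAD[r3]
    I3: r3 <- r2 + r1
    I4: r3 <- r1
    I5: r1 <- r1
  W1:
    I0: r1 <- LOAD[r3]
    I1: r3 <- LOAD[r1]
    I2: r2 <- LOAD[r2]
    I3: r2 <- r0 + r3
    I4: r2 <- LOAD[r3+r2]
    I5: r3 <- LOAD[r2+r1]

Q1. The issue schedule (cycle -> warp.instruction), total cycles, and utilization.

cycle 0: W0.I0
cycle 1: W0.I1
cycle 2: W0.I2
cycle 3: W1.I0
cycle 4: idle
cycle 5: idle
cycle 6: W0.I3
cycle 7: W0.I4
cycle 8: W0.I5
cycle 9: W1.I1
cycle 10: W1.I2
cycle 11: idle
cycle 12: idle
cycle 13: idle
cycle 14: W1.I3
cycle 15: W1.I4
cycle 16: idle
cycle 17: idle
cycle 18: idle
cycle 19: W1.I5

Answer: 20 cycles, utilization 3/5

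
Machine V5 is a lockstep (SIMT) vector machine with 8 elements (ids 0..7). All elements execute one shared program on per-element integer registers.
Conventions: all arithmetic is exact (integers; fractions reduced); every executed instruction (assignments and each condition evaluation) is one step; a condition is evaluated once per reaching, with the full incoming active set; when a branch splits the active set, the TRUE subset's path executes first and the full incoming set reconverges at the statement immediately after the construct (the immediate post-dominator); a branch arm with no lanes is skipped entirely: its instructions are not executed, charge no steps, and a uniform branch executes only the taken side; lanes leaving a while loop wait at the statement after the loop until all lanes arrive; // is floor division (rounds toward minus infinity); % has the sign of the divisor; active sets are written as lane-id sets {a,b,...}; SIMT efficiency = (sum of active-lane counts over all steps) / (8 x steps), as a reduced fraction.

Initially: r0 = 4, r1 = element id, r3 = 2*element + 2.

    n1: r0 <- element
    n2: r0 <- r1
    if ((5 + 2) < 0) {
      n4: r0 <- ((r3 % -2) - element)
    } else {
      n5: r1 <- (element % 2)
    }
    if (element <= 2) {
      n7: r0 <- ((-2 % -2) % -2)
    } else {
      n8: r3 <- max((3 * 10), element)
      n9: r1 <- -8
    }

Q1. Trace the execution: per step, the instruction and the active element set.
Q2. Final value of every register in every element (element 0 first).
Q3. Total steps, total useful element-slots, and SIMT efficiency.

step 0: r0 <- element                {0,1,2,3,4,5,6,7}
step 1: r0 <- r1                     {0,1,2,3,4,5,6,7}
step 2: eval ((5 + 2) < 0)           {0,1,2,3,4,5,6,7}
step 3: r1 <- (element % 2)          {0,1,2,3,4,5,6,7}
step 4: eval (element <= 2)          {0,1,2,3,4,5,6,7}
step 5: r0 <- ((-2 % -2) % -2)       {0,1,2}
step 6: r3 <- max((3 * 10), element) {3,4,5,6,7}
step 7: r1 <- -8                     {3,4,5,6,7}

Answer: 8 steps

r0: 0,0,0,3,4,5,6,7
r1: 0,1,0,-8,-8,-8,-8,-8
r3: 2,4,6,30,30,30,30,30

steps = 8; useful = 53; efficiency = 53/64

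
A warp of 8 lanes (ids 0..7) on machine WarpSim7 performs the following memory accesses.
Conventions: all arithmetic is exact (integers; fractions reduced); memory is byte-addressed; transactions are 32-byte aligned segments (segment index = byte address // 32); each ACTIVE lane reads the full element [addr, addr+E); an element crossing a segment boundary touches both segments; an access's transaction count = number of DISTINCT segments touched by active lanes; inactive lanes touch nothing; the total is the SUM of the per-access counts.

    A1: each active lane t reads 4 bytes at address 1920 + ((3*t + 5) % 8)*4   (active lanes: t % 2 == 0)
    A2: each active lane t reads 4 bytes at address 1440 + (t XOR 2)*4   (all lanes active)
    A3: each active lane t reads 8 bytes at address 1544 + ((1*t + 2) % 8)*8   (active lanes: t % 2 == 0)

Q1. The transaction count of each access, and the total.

A1: 1 transaction
A2: 1 transaction
A3: 2 transactions

Answer: 1,1,2; total 4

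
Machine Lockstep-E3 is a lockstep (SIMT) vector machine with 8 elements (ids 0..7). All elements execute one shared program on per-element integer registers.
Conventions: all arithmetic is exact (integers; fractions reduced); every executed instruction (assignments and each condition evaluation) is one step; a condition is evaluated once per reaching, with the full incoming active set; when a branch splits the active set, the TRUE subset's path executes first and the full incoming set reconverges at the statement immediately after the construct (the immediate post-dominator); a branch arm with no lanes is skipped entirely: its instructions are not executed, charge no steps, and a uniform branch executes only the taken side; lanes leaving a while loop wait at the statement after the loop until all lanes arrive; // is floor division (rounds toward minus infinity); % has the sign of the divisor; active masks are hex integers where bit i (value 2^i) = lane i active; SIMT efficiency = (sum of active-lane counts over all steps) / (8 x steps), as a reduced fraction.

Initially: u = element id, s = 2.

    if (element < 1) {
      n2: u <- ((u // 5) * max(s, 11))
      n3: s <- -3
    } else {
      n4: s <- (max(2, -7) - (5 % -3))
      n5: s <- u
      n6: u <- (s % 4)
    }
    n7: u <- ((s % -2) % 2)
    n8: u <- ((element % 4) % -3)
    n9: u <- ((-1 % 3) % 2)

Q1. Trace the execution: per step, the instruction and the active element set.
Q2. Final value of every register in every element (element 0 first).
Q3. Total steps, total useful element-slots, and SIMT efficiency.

step 0: eval (element < 1)           0xff
step 1: u <- ((u // 5) * max(s, 11)) 0x01
step 2: s <- -3                      0x01
step 3: s <- (max(2, -7) - (5 % -3)) 0xfe
step 4: s <- u                       0xfe
step 5: u <- (s % 4)                 0xfe
step 6: u <- ((s % -2) % 2)          0xff
step 7: u <- ((element % 4) % -3)    0xff
step 8: u <- ((-1 % 3) % 2)          0xff

Answer: 9 steps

u: 0,0,0,0,0,0,0,0
s: -3,1,2,3,4,5,6,7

steps = 9; useful = 55; efficiency = 55/72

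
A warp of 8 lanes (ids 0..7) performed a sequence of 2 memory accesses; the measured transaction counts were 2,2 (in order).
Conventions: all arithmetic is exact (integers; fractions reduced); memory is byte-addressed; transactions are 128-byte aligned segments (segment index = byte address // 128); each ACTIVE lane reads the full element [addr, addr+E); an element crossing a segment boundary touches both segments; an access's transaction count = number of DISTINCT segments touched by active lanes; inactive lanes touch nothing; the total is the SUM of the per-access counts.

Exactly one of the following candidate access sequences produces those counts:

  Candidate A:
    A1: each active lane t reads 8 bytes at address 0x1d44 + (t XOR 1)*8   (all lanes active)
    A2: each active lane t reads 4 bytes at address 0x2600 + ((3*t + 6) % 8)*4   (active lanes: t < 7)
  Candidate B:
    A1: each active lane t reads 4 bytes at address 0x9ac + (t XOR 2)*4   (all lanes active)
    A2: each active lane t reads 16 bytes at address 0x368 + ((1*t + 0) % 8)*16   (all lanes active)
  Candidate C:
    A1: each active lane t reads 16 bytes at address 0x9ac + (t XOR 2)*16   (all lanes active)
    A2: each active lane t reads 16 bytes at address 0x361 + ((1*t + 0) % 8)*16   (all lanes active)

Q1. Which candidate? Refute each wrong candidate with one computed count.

A: A2 gives 1 transaction, not 2
B: A1 gives 1 transaction, not 2
C: all counts match (2,2)

Answer: C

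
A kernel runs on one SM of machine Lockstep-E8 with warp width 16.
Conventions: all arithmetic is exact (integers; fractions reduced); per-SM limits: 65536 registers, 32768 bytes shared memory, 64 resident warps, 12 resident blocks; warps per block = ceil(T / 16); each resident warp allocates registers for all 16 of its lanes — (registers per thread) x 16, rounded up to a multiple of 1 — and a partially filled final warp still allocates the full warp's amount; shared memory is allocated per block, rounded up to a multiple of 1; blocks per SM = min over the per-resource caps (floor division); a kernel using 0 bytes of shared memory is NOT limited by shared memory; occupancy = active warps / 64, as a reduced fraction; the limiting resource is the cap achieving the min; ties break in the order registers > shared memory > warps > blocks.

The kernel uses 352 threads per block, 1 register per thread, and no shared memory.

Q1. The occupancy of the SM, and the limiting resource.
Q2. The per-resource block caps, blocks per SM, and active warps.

Answer: occupancy 11/16, limited by warps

registers: 186 blocks
shared memory: no limit (kernel uses none)
warps: 2 blocks
blocks: 12 blocks

Answer: 2 blocks, 44 active warps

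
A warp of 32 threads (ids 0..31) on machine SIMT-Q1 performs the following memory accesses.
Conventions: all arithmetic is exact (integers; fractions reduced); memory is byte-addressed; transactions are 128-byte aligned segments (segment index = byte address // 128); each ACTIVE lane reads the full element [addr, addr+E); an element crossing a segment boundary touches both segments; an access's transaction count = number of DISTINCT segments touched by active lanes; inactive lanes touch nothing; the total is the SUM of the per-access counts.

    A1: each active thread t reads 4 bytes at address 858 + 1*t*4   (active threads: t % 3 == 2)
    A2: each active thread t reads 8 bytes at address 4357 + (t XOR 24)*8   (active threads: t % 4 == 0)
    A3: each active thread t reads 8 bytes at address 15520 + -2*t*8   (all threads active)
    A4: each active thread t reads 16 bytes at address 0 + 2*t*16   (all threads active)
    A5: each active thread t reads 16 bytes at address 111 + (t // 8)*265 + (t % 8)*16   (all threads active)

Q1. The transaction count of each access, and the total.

A1: 2 transactions
A2: 2 transactions
A3: 5 transactions
A4: 8 transactions
A5: 8 transactions

Answer: 2,2,5,8,8; total 25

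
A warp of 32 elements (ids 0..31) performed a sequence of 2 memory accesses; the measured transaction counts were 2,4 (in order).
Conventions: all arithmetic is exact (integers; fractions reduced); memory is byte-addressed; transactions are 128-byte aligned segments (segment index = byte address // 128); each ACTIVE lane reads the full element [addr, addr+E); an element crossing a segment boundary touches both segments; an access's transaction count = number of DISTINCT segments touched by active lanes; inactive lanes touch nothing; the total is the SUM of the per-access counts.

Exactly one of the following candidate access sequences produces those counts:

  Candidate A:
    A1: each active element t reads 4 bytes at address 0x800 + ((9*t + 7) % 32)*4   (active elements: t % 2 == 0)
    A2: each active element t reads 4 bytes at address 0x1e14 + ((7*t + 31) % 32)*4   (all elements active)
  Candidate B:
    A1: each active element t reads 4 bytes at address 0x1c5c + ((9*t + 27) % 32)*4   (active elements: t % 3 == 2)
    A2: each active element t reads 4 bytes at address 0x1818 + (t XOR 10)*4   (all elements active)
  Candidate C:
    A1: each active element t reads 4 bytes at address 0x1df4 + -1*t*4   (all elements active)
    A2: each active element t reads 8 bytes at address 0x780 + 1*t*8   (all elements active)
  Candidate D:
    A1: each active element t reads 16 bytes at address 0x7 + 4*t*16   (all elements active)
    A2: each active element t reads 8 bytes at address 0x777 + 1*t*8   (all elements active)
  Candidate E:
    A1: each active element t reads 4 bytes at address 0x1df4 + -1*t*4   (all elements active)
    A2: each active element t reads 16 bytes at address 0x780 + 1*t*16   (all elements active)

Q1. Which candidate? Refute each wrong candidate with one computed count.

A: A1 gives 1 transaction, not 2
B: A2 gives 2 transactions, not 4
C: A2 gives 2 transactions, not 4
D: A1 gives 16 transactions, not 2
E: all counts match (2,4)

Answer: E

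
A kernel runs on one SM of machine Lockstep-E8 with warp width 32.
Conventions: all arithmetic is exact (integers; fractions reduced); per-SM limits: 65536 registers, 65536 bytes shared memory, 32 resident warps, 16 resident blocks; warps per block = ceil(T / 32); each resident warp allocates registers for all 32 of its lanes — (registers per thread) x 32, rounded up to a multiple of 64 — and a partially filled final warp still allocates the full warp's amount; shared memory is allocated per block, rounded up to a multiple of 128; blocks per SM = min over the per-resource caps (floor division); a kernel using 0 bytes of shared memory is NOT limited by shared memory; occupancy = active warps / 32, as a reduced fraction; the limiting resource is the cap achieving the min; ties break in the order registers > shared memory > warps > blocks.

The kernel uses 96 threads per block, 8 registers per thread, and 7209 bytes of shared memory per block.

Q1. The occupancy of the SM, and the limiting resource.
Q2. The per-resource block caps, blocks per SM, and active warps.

Answer: occupancy 3/4, limited by shared memory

registers: 85 blocks
shared memory: 8 blocks
warps: 10 blocks
blocks: 16 blocks

Answer: 8 blocks, 24 active warps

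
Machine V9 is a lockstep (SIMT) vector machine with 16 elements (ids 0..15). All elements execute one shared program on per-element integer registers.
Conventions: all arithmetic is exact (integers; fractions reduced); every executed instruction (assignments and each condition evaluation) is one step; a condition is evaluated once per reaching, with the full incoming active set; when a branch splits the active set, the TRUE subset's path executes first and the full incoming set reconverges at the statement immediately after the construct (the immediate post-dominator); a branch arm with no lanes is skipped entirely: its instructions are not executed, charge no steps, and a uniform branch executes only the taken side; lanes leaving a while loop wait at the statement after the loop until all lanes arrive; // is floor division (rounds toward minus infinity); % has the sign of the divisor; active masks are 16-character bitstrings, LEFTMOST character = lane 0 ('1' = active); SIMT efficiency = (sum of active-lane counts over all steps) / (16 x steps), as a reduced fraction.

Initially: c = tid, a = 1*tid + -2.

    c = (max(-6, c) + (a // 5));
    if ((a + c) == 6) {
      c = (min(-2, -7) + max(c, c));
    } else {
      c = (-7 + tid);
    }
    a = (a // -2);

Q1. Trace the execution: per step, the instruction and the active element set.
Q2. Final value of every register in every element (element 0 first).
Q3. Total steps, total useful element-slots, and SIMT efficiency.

step 0: c <- (max(-6, c) + (a // 5)) 1111111111111111
step 1: eval ((a + c) == 6)          1111111111111111
step 2: c <- (min(-2, -7) + max(c, c)) 0000100000000000
step 3: c <- (-7 + tid)              1111011111111111
step 4: a <- (a // -2)               1111111111111111

Answer: 5 steps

c: -7,-6,-5,-4,-3,-2,-1,0,1,2,3,4,5,6,7,8
a: 1,0,0,-1,-1,-2,-2,-3,-3,-4,-4,-5,-5,-6,-6,-7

steps = 5; useful = 64; efficiency = 64/80 = 4/5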